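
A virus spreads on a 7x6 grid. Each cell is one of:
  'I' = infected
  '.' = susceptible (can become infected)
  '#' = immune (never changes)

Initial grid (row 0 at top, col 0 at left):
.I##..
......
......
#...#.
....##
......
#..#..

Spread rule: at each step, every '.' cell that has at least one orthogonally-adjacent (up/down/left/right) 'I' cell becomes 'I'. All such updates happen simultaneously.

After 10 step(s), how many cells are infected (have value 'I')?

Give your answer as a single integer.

Step 0 (initial): 1 infected
Step 1: +2 new -> 3 infected
Step 2: +3 new -> 6 infected
Step 3: +4 new -> 10 infected
Step 4: +4 new -> 14 infected
Step 5: +7 new -> 21 infected
Step 6: +6 new -> 27 infected
Step 7: +3 new -> 30 infected
Step 8: +1 new -> 31 infected
Step 9: +2 new -> 33 infected
Step 10: +1 new -> 34 infected

Answer: 34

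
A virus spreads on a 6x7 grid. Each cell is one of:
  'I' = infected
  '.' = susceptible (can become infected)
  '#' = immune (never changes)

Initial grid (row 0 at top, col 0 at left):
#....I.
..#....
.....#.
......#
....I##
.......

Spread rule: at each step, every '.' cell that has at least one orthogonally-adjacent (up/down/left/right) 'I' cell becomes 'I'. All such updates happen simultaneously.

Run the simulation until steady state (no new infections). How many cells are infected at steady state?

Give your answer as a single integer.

Step 0 (initial): 2 infected
Step 1: +6 new -> 8 infected
Step 2: +9 new -> 17 infected
Step 3: +8 new -> 25 infected
Step 4: +5 new -> 30 infected
Step 5: +4 new -> 34 infected
Step 6: +2 new -> 36 infected
Step 7: +0 new -> 36 infected

Answer: 36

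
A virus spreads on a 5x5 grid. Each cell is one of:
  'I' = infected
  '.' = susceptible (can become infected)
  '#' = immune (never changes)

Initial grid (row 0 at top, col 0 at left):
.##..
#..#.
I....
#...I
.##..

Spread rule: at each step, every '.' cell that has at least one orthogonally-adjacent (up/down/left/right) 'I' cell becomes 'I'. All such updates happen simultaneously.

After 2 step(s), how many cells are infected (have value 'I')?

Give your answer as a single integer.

Answer: 13

Derivation:
Step 0 (initial): 2 infected
Step 1: +4 new -> 6 infected
Step 2: +7 new -> 13 infected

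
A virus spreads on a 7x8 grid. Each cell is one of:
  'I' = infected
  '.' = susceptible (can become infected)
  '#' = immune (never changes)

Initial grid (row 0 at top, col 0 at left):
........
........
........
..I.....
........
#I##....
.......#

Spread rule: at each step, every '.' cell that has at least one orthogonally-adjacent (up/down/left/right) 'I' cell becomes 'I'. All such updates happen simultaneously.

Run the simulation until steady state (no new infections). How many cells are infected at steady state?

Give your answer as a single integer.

Step 0 (initial): 2 infected
Step 1: +6 new -> 8 infected
Step 2: +9 new -> 17 infected
Step 3: +8 new -> 25 infected
Step 4: +9 new -> 34 infected
Step 5: +8 new -> 42 infected
Step 6: +6 new -> 48 infected
Step 7: +3 new -> 51 infected
Step 8: +1 new -> 52 infected
Step 9: +0 new -> 52 infected

Answer: 52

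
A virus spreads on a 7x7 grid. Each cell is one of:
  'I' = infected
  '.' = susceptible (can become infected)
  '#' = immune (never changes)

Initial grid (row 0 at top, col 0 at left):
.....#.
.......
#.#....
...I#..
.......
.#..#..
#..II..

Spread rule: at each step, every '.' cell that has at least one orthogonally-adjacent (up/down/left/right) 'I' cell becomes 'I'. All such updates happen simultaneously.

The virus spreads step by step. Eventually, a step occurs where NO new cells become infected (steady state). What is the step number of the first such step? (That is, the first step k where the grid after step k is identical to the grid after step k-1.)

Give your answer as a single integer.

Answer: 7

Derivation:
Step 0 (initial): 3 infected
Step 1: +6 new -> 9 infected
Step 2: +9 new -> 18 infected
Step 3: +9 new -> 27 infected
Step 4: +8 new -> 35 infected
Step 5: +5 new -> 40 infected
Step 6: +2 new -> 42 infected
Step 7: +0 new -> 42 infected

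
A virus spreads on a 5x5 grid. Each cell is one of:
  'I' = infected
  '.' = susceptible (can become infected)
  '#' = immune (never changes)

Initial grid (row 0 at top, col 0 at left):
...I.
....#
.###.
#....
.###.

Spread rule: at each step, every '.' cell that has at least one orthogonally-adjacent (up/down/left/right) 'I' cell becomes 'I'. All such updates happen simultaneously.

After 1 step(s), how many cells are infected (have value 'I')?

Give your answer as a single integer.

Step 0 (initial): 1 infected
Step 1: +3 new -> 4 infected

Answer: 4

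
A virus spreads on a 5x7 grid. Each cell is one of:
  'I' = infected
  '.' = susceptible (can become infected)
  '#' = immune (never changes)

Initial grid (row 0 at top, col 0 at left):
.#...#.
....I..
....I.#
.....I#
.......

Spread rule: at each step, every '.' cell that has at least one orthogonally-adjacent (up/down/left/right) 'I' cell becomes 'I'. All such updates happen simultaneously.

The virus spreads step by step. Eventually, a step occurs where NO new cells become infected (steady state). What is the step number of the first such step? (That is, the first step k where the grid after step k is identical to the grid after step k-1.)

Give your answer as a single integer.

Answer: 7

Derivation:
Step 0 (initial): 3 infected
Step 1: +7 new -> 10 infected
Step 2: +7 new -> 17 infected
Step 3: +6 new -> 23 infected
Step 4: +4 new -> 27 infected
Step 5: +3 new -> 30 infected
Step 6: +1 new -> 31 infected
Step 7: +0 new -> 31 infected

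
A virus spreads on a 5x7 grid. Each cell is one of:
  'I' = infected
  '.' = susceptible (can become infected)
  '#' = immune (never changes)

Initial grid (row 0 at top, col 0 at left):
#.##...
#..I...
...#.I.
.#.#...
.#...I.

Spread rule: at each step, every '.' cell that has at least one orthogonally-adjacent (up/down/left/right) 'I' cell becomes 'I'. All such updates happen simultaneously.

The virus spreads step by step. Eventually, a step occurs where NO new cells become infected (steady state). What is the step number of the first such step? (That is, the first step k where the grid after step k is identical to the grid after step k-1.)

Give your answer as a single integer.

Step 0 (initial): 3 infected
Step 1: +8 new -> 11 infected
Step 2: +8 new -> 19 infected
Step 3: +5 new -> 24 infected
Step 4: +1 new -> 25 infected
Step 5: +1 new -> 26 infected
Step 6: +1 new -> 27 infected
Step 7: +0 new -> 27 infected

Answer: 7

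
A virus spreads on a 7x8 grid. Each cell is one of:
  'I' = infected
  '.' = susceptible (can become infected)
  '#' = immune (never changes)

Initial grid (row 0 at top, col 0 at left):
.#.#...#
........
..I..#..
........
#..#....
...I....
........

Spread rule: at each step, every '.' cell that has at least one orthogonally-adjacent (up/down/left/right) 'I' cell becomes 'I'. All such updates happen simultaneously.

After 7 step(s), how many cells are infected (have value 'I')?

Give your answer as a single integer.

Answer: 50

Derivation:
Step 0 (initial): 2 infected
Step 1: +7 new -> 9 infected
Step 2: +13 new -> 22 infected
Step 3: +10 new -> 32 infected
Step 4: +8 new -> 40 infected
Step 5: +5 new -> 45 infected
Step 6: +4 new -> 49 infected
Step 7: +1 new -> 50 infected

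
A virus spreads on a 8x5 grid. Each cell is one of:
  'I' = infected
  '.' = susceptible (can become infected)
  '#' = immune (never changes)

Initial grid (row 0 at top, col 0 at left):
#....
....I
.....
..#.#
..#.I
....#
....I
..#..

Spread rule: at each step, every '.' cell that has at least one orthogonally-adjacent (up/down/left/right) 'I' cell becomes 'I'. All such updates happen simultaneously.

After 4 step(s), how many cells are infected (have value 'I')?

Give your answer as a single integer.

Step 0 (initial): 3 infected
Step 1: +6 new -> 9 infected
Step 2: +7 new -> 16 infected
Step 3: +5 new -> 21 infected
Step 4: +6 new -> 27 infected

Answer: 27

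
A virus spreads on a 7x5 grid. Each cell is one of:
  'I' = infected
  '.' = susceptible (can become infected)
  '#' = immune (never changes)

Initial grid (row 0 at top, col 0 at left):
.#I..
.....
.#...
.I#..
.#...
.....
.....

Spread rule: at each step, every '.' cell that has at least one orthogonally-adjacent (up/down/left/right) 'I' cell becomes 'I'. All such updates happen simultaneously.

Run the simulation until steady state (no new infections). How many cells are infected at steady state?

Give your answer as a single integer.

Step 0 (initial): 2 infected
Step 1: +3 new -> 5 infected
Step 2: +6 new -> 11 infected
Step 3: +4 new -> 15 infected
Step 4: +5 new -> 20 infected
Step 5: +4 new -> 24 infected
Step 6: +4 new -> 28 infected
Step 7: +2 new -> 30 infected
Step 8: +1 new -> 31 infected
Step 9: +0 new -> 31 infected

Answer: 31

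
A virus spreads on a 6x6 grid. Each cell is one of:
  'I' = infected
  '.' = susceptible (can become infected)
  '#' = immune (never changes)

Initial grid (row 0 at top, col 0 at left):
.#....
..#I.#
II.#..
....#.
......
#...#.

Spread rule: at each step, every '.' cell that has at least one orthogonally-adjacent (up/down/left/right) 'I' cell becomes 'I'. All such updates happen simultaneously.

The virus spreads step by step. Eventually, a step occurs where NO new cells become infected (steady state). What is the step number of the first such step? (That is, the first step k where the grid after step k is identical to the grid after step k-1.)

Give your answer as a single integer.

Answer: 7

Derivation:
Step 0 (initial): 3 infected
Step 1: +7 new -> 10 infected
Step 2: +7 new -> 17 infected
Step 3: +5 new -> 22 infected
Step 4: +3 new -> 25 infected
Step 5: +3 new -> 28 infected
Step 6: +1 new -> 29 infected
Step 7: +0 new -> 29 infected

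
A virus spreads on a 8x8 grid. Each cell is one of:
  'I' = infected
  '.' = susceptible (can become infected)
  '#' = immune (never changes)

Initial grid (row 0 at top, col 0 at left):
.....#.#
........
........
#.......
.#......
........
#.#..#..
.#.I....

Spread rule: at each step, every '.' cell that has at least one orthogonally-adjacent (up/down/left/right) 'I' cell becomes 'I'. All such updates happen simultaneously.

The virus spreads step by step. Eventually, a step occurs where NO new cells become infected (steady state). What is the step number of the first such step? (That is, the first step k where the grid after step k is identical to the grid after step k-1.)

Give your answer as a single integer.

Step 0 (initial): 1 infected
Step 1: +3 new -> 4 infected
Step 2: +3 new -> 7 infected
Step 3: +4 new -> 11 infected
Step 4: +7 new -> 18 infected
Step 5: +8 new -> 26 infected
Step 6: +8 new -> 34 infected
Step 7: +7 new -> 41 infected
Step 8: +7 new -> 48 infected
Step 9: +4 new -> 52 infected
Step 10: +3 new -> 55 infected
Step 11: +0 new -> 55 infected

Answer: 11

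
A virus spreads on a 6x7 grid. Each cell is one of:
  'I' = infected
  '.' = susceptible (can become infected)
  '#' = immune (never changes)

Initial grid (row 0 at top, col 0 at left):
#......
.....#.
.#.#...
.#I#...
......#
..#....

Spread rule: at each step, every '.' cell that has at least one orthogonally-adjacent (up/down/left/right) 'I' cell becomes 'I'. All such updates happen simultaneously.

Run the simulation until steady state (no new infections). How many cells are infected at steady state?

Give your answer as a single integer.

Answer: 34

Derivation:
Step 0 (initial): 1 infected
Step 1: +2 new -> 3 infected
Step 2: +3 new -> 6 infected
Step 3: +7 new -> 13 infected
Step 4: +9 new -> 22 infected
Step 5: +5 new -> 27 infected
Step 6: +4 new -> 31 infected
Step 7: +2 new -> 33 infected
Step 8: +1 new -> 34 infected
Step 9: +0 new -> 34 infected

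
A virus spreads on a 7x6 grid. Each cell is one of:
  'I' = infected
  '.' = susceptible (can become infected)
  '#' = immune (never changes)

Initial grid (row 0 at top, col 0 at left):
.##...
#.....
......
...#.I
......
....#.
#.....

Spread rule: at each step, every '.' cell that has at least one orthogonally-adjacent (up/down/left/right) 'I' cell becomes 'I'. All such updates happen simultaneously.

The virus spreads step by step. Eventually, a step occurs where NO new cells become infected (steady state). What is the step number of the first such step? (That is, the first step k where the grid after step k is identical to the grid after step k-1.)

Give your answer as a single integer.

Answer: 8

Derivation:
Step 0 (initial): 1 infected
Step 1: +3 new -> 4 infected
Step 2: +4 new -> 8 infected
Step 3: +5 new -> 13 infected
Step 4: +6 new -> 19 infected
Step 5: +7 new -> 26 infected
Step 6: +6 new -> 32 infected
Step 7: +3 new -> 35 infected
Step 8: +0 new -> 35 infected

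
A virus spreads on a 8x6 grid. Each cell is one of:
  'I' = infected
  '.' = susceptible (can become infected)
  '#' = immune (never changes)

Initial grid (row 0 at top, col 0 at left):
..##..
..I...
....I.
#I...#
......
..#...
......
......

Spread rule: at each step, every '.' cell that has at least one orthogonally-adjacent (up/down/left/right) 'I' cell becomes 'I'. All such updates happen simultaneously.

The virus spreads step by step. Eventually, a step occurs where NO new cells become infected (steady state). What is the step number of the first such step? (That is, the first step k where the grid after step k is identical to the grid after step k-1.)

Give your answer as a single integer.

Step 0 (initial): 3 infected
Step 1: +10 new -> 13 infected
Step 2: +10 new -> 23 infected
Step 3: +7 new -> 30 infected
Step 4: +6 new -> 36 infected
Step 5: +5 new -> 41 infected
Step 6: +2 new -> 43 infected
Step 7: +0 new -> 43 infected

Answer: 7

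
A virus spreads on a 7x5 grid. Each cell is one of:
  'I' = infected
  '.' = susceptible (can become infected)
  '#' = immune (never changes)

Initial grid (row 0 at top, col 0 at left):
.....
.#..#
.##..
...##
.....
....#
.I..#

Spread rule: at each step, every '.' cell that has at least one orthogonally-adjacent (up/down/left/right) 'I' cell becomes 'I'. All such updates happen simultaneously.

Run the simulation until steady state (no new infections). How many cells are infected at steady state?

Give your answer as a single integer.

Answer: 27

Derivation:
Step 0 (initial): 1 infected
Step 1: +3 new -> 4 infected
Step 2: +4 new -> 8 infected
Step 3: +4 new -> 12 infected
Step 4: +3 new -> 15 infected
Step 5: +2 new -> 17 infected
Step 6: +1 new -> 18 infected
Step 7: +1 new -> 19 infected
Step 8: +1 new -> 20 infected
Step 9: +1 new -> 21 infected
Step 10: +2 new -> 23 infected
Step 11: +2 new -> 25 infected
Step 12: +1 new -> 26 infected
Step 13: +1 new -> 27 infected
Step 14: +0 new -> 27 infected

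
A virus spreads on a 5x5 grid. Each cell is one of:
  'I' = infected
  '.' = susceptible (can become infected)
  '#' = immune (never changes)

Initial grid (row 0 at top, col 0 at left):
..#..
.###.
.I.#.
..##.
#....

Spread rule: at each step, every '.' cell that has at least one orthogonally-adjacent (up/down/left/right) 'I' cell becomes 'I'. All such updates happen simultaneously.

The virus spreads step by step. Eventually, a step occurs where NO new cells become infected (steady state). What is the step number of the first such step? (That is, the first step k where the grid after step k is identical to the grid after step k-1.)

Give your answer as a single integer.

Answer: 11

Derivation:
Step 0 (initial): 1 infected
Step 1: +3 new -> 4 infected
Step 2: +3 new -> 7 infected
Step 3: +2 new -> 9 infected
Step 4: +2 new -> 11 infected
Step 5: +1 new -> 12 infected
Step 6: +1 new -> 13 infected
Step 7: +1 new -> 14 infected
Step 8: +1 new -> 15 infected
Step 9: +1 new -> 16 infected
Step 10: +1 new -> 17 infected
Step 11: +0 new -> 17 infected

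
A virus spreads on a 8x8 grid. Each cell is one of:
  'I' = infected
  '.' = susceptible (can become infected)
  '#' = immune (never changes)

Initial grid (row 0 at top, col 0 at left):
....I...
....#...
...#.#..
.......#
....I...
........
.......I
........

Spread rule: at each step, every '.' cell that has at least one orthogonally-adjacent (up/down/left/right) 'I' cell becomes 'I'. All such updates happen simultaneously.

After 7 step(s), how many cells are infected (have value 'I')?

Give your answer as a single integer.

Step 0 (initial): 3 infected
Step 1: +9 new -> 12 infected
Step 2: +16 new -> 28 infected
Step 3: +11 new -> 39 infected
Step 4: +10 new -> 49 infected
Step 5: +7 new -> 56 infected
Step 6: +3 new -> 59 infected
Step 7: +1 new -> 60 infected

Answer: 60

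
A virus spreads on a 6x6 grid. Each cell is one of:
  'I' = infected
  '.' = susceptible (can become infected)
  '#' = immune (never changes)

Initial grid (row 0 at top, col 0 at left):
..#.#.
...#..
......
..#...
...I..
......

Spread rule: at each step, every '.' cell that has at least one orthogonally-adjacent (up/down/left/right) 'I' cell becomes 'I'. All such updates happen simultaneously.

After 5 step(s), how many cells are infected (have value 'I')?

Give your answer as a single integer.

Step 0 (initial): 1 infected
Step 1: +4 new -> 5 infected
Step 2: +6 new -> 11 infected
Step 3: +7 new -> 18 infected
Step 4: +6 new -> 24 infected
Step 5: +3 new -> 27 infected

Answer: 27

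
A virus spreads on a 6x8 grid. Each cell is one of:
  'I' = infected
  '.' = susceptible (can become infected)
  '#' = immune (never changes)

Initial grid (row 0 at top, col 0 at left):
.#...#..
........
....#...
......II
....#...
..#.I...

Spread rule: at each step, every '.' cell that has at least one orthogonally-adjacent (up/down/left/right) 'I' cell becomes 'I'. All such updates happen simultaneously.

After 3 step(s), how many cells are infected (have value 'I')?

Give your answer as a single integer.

Answer: 23

Derivation:
Step 0 (initial): 3 infected
Step 1: +7 new -> 10 infected
Step 2: +8 new -> 18 infected
Step 3: +5 new -> 23 infected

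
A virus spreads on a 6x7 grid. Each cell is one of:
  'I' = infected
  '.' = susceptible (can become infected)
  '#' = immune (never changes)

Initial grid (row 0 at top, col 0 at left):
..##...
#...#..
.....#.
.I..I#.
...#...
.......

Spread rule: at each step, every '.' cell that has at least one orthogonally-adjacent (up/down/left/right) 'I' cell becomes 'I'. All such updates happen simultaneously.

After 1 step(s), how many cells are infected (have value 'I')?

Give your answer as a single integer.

Answer: 9

Derivation:
Step 0 (initial): 2 infected
Step 1: +7 new -> 9 infected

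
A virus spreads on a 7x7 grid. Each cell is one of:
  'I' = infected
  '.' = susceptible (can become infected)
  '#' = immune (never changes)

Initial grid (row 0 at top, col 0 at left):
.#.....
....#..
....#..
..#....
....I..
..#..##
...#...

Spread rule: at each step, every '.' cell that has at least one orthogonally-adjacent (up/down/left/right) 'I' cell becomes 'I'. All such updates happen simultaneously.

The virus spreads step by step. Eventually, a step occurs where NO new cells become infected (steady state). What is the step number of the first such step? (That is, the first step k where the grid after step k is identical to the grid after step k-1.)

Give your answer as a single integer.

Step 0 (initial): 1 infected
Step 1: +4 new -> 5 infected
Step 2: +6 new -> 11 infected
Step 3: +5 new -> 16 infected
Step 4: +8 new -> 24 infected
Step 5: +8 new -> 32 infected
Step 6: +7 new -> 39 infected
Step 7: +1 new -> 40 infected
Step 8: +1 new -> 41 infected
Step 9: +0 new -> 41 infected

Answer: 9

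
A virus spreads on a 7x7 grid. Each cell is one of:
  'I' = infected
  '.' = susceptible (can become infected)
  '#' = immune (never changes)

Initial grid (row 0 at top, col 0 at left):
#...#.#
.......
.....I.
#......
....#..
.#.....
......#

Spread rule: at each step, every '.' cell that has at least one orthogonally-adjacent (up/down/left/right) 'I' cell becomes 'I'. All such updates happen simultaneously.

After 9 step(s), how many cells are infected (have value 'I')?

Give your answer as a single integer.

Answer: 42

Derivation:
Step 0 (initial): 1 infected
Step 1: +4 new -> 5 infected
Step 2: +7 new -> 12 infected
Step 3: +5 new -> 17 infected
Step 4: +8 new -> 25 infected
Step 5: +7 new -> 32 infected
Step 6: +5 new -> 37 infected
Step 7: +2 new -> 39 infected
Step 8: +2 new -> 41 infected
Step 9: +1 new -> 42 infected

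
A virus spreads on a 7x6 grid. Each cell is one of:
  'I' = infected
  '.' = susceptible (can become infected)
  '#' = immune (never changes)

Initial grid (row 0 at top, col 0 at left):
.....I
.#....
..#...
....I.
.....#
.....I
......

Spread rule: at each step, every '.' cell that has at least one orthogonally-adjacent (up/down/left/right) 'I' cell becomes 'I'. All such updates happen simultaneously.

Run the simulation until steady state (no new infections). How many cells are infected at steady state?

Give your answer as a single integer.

Answer: 39

Derivation:
Step 0 (initial): 3 infected
Step 1: +8 new -> 11 infected
Step 2: +8 new -> 19 infected
Step 3: +6 new -> 25 infected
Step 4: +7 new -> 32 infected
Step 5: +5 new -> 37 infected
Step 6: +2 new -> 39 infected
Step 7: +0 new -> 39 infected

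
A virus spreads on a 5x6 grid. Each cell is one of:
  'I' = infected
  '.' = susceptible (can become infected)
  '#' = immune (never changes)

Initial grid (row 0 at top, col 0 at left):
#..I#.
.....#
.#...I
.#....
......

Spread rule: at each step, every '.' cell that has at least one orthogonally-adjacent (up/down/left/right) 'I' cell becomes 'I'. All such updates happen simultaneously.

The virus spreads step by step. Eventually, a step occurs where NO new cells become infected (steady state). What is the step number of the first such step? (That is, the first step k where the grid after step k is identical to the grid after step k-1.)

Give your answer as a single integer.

Answer: 8

Derivation:
Step 0 (initial): 2 infected
Step 1: +4 new -> 6 infected
Step 2: +6 new -> 12 infected
Step 3: +4 new -> 16 infected
Step 4: +3 new -> 19 infected
Step 5: +2 new -> 21 infected
Step 6: +2 new -> 23 infected
Step 7: +1 new -> 24 infected
Step 8: +0 new -> 24 infected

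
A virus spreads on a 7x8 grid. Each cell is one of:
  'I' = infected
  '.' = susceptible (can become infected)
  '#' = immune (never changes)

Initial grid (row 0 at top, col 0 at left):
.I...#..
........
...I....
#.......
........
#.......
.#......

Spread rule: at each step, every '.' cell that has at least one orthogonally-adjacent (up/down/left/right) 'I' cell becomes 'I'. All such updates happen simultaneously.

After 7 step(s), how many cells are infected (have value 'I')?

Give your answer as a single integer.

Step 0 (initial): 2 infected
Step 1: +7 new -> 9 infected
Step 2: +9 new -> 18 infected
Step 3: +9 new -> 27 infected
Step 4: +8 new -> 35 infected
Step 5: +9 new -> 44 infected
Step 6: +4 new -> 48 infected
Step 7: +2 new -> 50 infected

Answer: 50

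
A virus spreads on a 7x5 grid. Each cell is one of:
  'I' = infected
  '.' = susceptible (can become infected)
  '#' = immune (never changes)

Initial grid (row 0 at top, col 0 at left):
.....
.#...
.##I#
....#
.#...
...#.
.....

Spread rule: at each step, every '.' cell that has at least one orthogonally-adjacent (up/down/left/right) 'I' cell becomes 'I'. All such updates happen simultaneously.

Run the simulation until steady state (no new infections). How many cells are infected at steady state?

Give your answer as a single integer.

Step 0 (initial): 1 infected
Step 1: +2 new -> 3 infected
Step 2: +5 new -> 8 infected
Step 3: +5 new -> 13 infected
Step 4: +4 new -> 17 infected
Step 5: +6 new -> 23 infected
Step 6: +4 new -> 27 infected
Step 7: +1 new -> 28 infected
Step 8: +0 new -> 28 infected

Answer: 28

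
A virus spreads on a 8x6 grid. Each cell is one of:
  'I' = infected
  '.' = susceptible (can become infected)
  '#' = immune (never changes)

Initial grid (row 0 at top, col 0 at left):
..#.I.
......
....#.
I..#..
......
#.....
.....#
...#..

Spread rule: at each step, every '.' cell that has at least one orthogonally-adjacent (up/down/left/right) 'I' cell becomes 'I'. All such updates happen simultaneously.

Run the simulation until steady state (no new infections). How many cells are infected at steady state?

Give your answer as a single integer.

Answer: 42

Derivation:
Step 0 (initial): 2 infected
Step 1: +6 new -> 8 infected
Step 2: +6 new -> 14 infected
Step 3: +8 new -> 22 infected
Step 4: +5 new -> 27 infected
Step 5: +7 new -> 34 infected
Step 6: +5 new -> 39 infected
Step 7: +1 new -> 40 infected
Step 8: +1 new -> 41 infected
Step 9: +1 new -> 42 infected
Step 10: +0 new -> 42 infected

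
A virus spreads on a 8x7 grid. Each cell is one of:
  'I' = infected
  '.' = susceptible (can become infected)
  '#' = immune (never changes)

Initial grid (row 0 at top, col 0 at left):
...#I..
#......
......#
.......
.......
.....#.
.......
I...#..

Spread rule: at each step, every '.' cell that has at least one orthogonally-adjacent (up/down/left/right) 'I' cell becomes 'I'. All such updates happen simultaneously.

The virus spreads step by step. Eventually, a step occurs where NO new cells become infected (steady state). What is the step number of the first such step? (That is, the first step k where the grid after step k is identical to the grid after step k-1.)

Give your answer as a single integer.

Step 0 (initial): 2 infected
Step 1: +4 new -> 6 infected
Step 2: +7 new -> 13 infected
Step 3: +9 new -> 22 infected
Step 4: +10 new -> 32 infected
Step 5: +12 new -> 44 infected
Step 6: +3 new -> 47 infected
Step 7: +3 new -> 50 infected
Step 8: +1 new -> 51 infected
Step 9: +0 new -> 51 infected

Answer: 9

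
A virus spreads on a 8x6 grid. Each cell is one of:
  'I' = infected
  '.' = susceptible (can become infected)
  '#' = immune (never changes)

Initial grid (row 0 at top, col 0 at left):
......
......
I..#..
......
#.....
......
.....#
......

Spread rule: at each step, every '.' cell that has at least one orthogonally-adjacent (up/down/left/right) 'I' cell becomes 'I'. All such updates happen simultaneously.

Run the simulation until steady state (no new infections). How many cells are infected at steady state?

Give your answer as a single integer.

Step 0 (initial): 1 infected
Step 1: +3 new -> 4 infected
Step 2: +4 new -> 8 infected
Step 3: +4 new -> 12 infected
Step 4: +5 new -> 17 infected
Step 5: +7 new -> 24 infected
Step 6: +9 new -> 33 infected
Step 7: +7 new -> 40 infected
Step 8: +3 new -> 43 infected
Step 9: +1 new -> 44 infected
Step 10: +1 new -> 45 infected
Step 11: +0 new -> 45 infected

Answer: 45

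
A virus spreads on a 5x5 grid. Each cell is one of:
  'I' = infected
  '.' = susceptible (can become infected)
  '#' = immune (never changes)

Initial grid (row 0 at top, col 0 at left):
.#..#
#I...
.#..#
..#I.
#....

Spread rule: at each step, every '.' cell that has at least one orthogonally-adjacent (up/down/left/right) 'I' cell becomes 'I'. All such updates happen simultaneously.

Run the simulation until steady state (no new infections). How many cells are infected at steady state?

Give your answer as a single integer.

Answer: 17

Derivation:
Step 0 (initial): 2 infected
Step 1: +4 new -> 6 infected
Step 2: +5 new -> 11 infected
Step 3: +3 new -> 14 infected
Step 4: +1 new -> 15 infected
Step 5: +1 new -> 16 infected
Step 6: +1 new -> 17 infected
Step 7: +0 new -> 17 infected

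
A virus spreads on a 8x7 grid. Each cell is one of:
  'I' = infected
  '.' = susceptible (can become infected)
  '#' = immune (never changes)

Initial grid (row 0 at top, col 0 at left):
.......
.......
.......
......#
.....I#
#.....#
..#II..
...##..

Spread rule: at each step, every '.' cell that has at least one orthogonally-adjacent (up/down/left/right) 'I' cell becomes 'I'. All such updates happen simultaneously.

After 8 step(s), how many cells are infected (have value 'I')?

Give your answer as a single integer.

Step 0 (initial): 3 infected
Step 1: +6 new -> 9 infected
Step 2: +6 new -> 15 infected
Step 3: +7 new -> 22 infected
Step 4: +7 new -> 29 infected
Step 5: +8 new -> 37 infected
Step 6: +6 new -> 43 infected
Step 7: +3 new -> 46 infected
Step 8: +2 new -> 48 infected

Answer: 48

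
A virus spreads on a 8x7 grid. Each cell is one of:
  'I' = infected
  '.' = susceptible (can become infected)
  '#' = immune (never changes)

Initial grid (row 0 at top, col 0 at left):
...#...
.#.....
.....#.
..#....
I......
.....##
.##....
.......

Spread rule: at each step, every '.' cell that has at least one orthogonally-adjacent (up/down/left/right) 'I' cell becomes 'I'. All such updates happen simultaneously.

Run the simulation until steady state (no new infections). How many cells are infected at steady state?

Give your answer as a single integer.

Answer: 48

Derivation:
Step 0 (initial): 1 infected
Step 1: +3 new -> 4 infected
Step 2: +5 new -> 9 infected
Step 3: +5 new -> 14 infected
Step 4: +6 new -> 20 infected
Step 5: +8 new -> 28 infected
Step 6: +7 new -> 35 infected
Step 7: +4 new -> 39 infected
Step 8: +5 new -> 44 infected
Step 9: +3 new -> 47 infected
Step 10: +1 new -> 48 infected
Step 11: +0 new -> 48 infected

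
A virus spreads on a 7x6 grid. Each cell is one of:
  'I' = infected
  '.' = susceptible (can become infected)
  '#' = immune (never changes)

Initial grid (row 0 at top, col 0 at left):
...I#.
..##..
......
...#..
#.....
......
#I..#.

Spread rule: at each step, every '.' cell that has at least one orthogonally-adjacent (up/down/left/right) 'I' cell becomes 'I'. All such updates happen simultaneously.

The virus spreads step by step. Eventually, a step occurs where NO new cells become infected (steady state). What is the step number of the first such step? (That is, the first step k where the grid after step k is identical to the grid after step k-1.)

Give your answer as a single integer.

Step 0 (initial): 2 infected
Step 1: +3 new -> 5 infected
Step 2: +5 new -> 10 infected
Step 3: +5 new -> 15 infected
Step 4: +6 new -> 21 infected
Step 5: +4 new -> 25 infected
Step 6: +4 new -> 29 infected
Step 7: +2 new -> 31 infected
Step 8: +2 new -> 33 infected
Step 9: +1 new -> 34 infected
Step 10: +1 new -> 35 infected
Step 11: +0 new -> 35 infected

Answer: 11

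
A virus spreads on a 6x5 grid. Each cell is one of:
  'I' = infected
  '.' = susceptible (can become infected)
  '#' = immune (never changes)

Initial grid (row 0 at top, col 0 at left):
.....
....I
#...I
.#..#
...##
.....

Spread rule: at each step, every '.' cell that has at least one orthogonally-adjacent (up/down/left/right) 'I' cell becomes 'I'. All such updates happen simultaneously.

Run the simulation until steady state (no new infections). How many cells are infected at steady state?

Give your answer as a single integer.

Step 0 (initial): 2 infected
Step 1: +3 new -> 5 infected
Step 2: +4 new -> 9 infected
Step 3: +4 new -> 13 infected
Step 4: +3 new -> 16 infected
Step 5: +3 new -> 19 infected
Step 6: +3 new -> 22 infected
Step 7: +3 new -> 25 infected
Step 8: +0 new -> 25 infected

Answer: 25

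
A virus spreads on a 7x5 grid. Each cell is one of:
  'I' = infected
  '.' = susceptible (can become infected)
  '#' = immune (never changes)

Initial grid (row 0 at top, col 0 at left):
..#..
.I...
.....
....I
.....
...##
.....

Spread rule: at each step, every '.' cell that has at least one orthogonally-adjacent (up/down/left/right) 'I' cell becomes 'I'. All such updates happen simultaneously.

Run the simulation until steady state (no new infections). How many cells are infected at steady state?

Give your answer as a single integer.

Step 0 (initial): 2 infected
Step 1: +7 new -> 9 infected
Step 2: +9 new -> 18 infected
Step 3: +5 new -> 23 infected
Step 4: +3 new -> 26 infected
Step 5: +3 new -> 29 infected
Step 6: +2 new -> 31 infected
Step 7: +1 new -> 32 infected
Step 8: +0 new -> 32 infected

Answer: 32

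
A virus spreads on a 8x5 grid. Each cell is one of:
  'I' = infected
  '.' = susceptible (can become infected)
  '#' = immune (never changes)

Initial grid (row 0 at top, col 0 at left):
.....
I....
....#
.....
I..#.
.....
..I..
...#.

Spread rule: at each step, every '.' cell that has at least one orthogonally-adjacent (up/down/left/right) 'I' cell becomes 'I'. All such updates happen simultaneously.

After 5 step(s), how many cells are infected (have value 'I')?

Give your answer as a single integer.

Answer: 37

Derivation:
Step 0 (initial): 3 infected
Step 1: +10 new -> 13 infected
Step 2: +10 new -> 23 infected
Step 3: +7 new -> 30 infected
Step 4: +5 new -> 35 infected
Step 5: +2 new -> 37 infected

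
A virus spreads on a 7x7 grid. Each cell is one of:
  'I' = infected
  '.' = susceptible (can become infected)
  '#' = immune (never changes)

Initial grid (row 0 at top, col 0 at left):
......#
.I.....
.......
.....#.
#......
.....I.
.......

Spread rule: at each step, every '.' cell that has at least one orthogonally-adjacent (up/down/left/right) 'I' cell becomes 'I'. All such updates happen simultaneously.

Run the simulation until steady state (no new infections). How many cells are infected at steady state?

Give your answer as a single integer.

Step 0 (initial): 2 infected
Step 1: +8 new -> 10 infected
Step 2: +11 new -> 21 infected
Step 3: +11 new -> 32 infected
Step 4: +8 new -> 40 infected
Step 5: +5 new -> 45 infected
Step 6: +1 new -> 46 infected
Step 7: +0 new -> 46 infected

Answer: 46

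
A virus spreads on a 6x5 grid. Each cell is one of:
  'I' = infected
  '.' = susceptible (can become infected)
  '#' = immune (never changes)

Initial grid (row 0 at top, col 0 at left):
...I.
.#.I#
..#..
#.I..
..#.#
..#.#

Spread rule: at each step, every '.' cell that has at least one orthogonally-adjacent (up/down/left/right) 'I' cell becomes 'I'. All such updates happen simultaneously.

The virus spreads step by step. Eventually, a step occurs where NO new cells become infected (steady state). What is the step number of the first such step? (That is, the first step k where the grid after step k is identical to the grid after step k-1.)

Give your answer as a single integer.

Answer: 5

Derivation:
Step 0 (initial): 3 infected
Step 1: +6 new -> 9 infected
Step 2: +6 new -> 15 infected
Step 3: +5 new -> 20 infected
Step 4: +2 new -> 22 infected
Step 5: +0 new -> 22 infected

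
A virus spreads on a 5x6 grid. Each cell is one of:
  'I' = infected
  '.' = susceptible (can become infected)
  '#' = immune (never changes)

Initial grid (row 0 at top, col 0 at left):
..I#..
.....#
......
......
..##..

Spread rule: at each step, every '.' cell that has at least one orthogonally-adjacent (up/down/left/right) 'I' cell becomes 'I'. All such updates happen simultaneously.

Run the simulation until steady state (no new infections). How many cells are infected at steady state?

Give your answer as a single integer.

Answer: 26

Derivation:
Step 0 (initial): 1 infected
Step 1: +2 new -> 3 infected
Step 2: +4 new -> 7 infected
Step 3: +5 new -> 12 infected
Step 4: +5 new -> 17 infected
Step 5: +5 new -> 22 infected
Step 6: +3 new -> 25 infected
Step 7: +1 new -> 26 infected
Step 8: +0 new -> 26 infected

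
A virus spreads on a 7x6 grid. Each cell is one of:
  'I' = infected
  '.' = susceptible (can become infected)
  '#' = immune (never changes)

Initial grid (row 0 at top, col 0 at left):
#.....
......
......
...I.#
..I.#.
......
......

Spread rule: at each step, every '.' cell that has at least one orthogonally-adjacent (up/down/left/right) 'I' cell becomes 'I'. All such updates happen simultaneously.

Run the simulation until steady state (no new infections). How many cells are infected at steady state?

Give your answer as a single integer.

Step 0 (initial): 2 infected
Step 1: +6 new -> 8 infected
Step 2: +8 new -> 16 infected
Step 3: +10 new -> 26 infected
Step 4: +8 new -> 34 infected
Step 5: +5 new -> 39 infected
Step 6: +0 new -> 39 infected

Answer: 39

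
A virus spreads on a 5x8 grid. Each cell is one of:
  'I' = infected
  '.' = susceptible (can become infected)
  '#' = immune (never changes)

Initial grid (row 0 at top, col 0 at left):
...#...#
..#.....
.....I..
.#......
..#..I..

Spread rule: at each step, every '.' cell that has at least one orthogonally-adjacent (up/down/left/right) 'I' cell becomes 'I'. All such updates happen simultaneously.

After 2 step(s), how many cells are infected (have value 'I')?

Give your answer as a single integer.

Answer: 17

Derivation:
Step 0 (initial): 2 infected
Step 1: +6 new -> 8 infected
Step 2: +9 new -> 17 infected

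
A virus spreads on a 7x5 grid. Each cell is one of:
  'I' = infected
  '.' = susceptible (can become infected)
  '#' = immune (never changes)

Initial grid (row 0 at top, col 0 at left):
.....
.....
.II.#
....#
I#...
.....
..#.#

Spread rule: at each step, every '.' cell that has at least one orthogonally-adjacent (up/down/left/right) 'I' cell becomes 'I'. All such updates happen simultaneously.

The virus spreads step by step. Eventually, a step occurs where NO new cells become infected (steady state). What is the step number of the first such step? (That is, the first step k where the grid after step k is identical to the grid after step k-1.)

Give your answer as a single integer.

Step 0 (initial): 3 infected
Step 1: +8 new -> 11 infected
Step 2: +8 new -> 19 infected
Step 3: +6 new -> 25 infected
Step 4: +3 new -> 28 infected
Step 5: +2 new -> 30 infected
Step 6: +0 new -> 30 infected

Answer: 6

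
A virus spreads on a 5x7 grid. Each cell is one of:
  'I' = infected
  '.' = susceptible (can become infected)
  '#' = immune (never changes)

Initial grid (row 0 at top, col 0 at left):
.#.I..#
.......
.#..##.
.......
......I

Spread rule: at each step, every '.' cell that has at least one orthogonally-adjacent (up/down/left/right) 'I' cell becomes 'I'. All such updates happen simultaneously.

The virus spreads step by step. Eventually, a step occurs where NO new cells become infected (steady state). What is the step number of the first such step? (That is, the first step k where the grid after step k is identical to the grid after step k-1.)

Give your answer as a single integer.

Answer: 7

Derivation:
Step 0 (initial): 2 infected
Step 1: +5 new -> 7 infected
Step 2: +7 new -> 14 infected
Step 3: +7 new -> 21 infected
Step 4: +3 new -> 24 infected
Step 5: +4 new -> 28 infected
Step 6: +2 new -> 30 infected
Step 7: +0 new -> 30 infected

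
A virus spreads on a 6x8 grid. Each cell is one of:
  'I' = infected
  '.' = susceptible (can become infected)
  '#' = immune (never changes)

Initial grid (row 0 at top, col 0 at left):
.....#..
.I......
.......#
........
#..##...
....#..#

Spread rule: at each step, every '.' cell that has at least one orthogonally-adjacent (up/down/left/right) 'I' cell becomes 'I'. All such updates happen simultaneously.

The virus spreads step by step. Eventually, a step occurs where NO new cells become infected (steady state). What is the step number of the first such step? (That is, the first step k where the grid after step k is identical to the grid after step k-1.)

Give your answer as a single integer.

Step 0 (initial): 1 infected
Step 1: +4 new -> 5 infected
Step 2: +6 new -> 11 infected
Step 3: +6 new -> 17 infected
Step 4: +6 new -> 23 infected
Step 5: +5 new -> 28 infected
Step 6: +5 new -> 33 infected
Step 7: +3 new -> 36 infected
Step 8: +3 new -> 39 infected
Step 9: +2 new -> 41 infected
Step 10: +0 new -> 41 infected

Answer: 10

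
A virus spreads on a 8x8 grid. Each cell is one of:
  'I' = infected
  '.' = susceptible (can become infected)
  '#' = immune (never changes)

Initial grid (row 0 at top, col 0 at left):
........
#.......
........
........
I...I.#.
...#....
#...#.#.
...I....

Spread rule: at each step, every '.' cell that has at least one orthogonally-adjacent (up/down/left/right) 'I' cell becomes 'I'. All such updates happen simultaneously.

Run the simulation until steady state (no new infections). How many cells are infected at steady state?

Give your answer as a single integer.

Answer: 58

Derivation:
Step 0 (initial): 3 infected
Step 1: +10 new -> 13 infected
Step 2: +11 new -> 24 infected
Step 3: +12 new -> 36 infected
Step 4: +9 new -> 45 infected
Step 5: +8 new -> 53 infected
Step 6: +4 new -> 57 infected
Step 7: +1 new -> 58 infected
Step 8: +0 new -> 58 infected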